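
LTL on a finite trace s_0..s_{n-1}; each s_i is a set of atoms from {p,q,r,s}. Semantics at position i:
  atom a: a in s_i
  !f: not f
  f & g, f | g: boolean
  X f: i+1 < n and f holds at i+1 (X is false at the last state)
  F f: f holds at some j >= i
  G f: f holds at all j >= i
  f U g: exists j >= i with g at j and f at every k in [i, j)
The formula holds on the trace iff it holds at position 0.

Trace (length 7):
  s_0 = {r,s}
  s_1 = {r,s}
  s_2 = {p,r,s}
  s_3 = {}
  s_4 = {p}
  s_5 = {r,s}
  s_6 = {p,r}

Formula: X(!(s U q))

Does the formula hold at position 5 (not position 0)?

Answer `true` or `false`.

Answer: true

Derivation:
s_0={r,s}: X(!(s U q))=True !(s U q)=True (s U q)=False s=True q=False
s_1={r,s}: X(!(s U q))=True !(s U q)=True (s U q)=False s=True q=False
s_2={p,r,s}: X(!(s U q))=True !(s U q)=True (s U q)=False s=True q=False
s_3={}: X(!(s U q))=True !(s U q)=True (s U q)=False s=False q=False
s_4={p}: X(!(s U q))=True !(s U q)=True (s U q)=False s=False q=False
s_5={r,s}: X(!(s U q))=True !(s U q)=True (s U q)=False s=True q=False
s_6={p,r}: X(!(s U q))=False !(s U q)=True (s U q)=False s=False q=False
Evaluating at position 5: result = True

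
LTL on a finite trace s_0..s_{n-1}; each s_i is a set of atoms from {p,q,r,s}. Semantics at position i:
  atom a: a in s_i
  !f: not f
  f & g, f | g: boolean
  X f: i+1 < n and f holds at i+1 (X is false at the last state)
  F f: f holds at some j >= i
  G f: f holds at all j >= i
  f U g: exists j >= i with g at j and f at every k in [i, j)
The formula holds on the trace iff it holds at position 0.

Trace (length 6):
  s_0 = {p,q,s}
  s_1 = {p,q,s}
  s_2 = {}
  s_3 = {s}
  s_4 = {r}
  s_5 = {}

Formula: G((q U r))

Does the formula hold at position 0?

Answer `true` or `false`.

s_0={p,q,s}: G((q U r))=False (q U r)=False q=True r=False
s_1={p,q,s}: G((q U r))=False (q U r)=False q=True r=False
s_2={}: G((q U r))=False (q U r)=False q=False r=False
s_3={s}: G((q U r))=False (q U r)=False q=False r=False
s_4={r}: G((q U r))=False (q U r)=True q=False r=True
s_5={}: G((q U r))=False (q U r)=False q=False r=False

Answer: false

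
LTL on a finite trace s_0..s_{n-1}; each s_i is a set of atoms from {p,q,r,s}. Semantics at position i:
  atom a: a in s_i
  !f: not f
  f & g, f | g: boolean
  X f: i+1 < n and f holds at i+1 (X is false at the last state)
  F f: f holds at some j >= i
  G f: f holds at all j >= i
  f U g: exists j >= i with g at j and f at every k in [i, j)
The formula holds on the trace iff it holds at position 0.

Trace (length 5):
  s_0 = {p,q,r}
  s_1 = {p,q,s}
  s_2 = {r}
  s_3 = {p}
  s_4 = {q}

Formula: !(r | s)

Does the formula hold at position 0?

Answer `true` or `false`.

Answer: false

Derivation:
s_0={p,q,r}: !(r | s)=False (r | s)=True r=True s=False
s_1={p,q,s}: !(r | s)=False (r | s)=True r=False s=True
s_2={r}: !(r | s)=False (r | s)=True r=True s=False
s_3={p}: !(r | s)=True (r | s)=False r=False s=False
s_4={q}: !(r | s)=True (r | s)=False r=False s=False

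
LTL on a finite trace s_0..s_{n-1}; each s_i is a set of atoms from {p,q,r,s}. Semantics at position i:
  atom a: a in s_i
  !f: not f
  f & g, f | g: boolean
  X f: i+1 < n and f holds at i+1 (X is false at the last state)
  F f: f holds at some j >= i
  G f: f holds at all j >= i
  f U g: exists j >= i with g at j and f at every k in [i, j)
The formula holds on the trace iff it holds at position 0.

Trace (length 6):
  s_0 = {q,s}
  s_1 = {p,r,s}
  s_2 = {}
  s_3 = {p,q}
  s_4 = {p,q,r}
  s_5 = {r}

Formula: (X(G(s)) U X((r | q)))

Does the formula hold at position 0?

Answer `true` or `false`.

s_0={q,s}: (X(G(s)) U X((r | q)))=True X(G(s))=False G(s)=False s=True X((r | q))=True (r | q)=True r=False q=True
s_1={p,r,s}: (X(G(s)) U X((r | q)))=False X(G(s))=False G(s)=False s=True X((r | q))=False (r | q)=True r=True q=False
s_2={}: (X(G(s)) U X((r | q)))=True X(G(s))=False G(s)=False s=False X((r | q))=True (r | q)=False r=False q=False
s_3={p,q}: (X(G(s)) U X((r | q)))=True X(G(s))=False G(s)=False s=False X((r | q))=True (r | q)=True r=False q=True
s_4={p,q,r}: (X(G(s)) U X((r | q)))=True X(G(s))=False G(s)=False s=False X((r | q))=True (r | q)=True r=True q=True
s_5={r}: (X(G(s)) U X((r | q)))=False X(G(s))=False G(s)=False s=False X((r | q))=False (r | q)=True r=True q=False

Answer: true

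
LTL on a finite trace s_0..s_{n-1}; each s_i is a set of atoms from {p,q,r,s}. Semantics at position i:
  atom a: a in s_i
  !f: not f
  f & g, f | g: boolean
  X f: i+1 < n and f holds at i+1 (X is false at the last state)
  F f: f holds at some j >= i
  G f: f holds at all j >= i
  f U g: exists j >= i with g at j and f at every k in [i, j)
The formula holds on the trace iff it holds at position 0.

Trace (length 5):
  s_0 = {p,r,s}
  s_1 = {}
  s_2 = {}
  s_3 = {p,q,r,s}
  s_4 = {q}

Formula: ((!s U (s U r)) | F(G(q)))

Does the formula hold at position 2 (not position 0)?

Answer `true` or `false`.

s_0={p,r,s}: ((!s U (s U r)) | F(G(q)))=True (!s U (s U r))=True !s=False s=True (s U r)=True r=True F(G(q))=True G(q)=False q=False
s_1={}: ((!s U (s U r)) | F(G(q)))=True (!s U (s U r))=True !s=True s=False (s U r)=False r=False F(G(q))=True G(q)=False q=False
s_2={}: ((!s U (s U r)) | F(G(q)))=True (!s U (s U r))=True !s=True s=False (s U r)=False r=False F(G(q))=True G(q)=False q=False
s_3={p,q,r,s}: ((!s U (s U r)) | F(G(q)))=True (!s U (s U r))=True !s=False s=True (s U r)=True r=True F(G(q))=True G(q)=True q=True
s_4={q}: ((!s U (s U r)) | F(G(q)))=True (!s U (s U r))=False !s=True s=False (s U r)=False r=False F(G(q))=True G(q)=True q=True
Evaluating at position 2: result = True

Answer: true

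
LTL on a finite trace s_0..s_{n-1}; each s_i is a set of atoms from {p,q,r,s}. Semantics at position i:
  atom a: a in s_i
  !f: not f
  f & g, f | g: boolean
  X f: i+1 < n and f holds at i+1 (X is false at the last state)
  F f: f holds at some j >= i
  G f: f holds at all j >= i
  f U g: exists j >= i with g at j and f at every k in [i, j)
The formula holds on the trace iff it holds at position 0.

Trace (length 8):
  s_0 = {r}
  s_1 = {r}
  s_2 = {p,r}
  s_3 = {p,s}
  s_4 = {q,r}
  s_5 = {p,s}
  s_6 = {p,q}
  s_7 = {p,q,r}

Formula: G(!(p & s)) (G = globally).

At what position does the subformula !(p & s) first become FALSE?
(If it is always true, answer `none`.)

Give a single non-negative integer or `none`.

s_0={r}: !(p & s)=True (p & s)=False p=False s=False
s_1={r}: !(p & s)=True (p & s)=False p=False s=False
s_2={p,r}: !(p & s)=True (p & s)=False p=True s=False
s_3={p,s}: !(p & s)=False (p & s)=True p=True s=True
s_4={q,r}: !(p & s)=True (p & s)=False p=False s=False
s_5={p,s}: !(p & s)=False (p & s)=True p=True s=True
s_6={p,q}: !(p & s)=True (p & s)=False p=True s=False
s_7={p,q,r}: !(p & s)=True (p & s)=False p=True s=False
G(!(p & s)) holds globally = False
First violation at position 3.

Answer: 3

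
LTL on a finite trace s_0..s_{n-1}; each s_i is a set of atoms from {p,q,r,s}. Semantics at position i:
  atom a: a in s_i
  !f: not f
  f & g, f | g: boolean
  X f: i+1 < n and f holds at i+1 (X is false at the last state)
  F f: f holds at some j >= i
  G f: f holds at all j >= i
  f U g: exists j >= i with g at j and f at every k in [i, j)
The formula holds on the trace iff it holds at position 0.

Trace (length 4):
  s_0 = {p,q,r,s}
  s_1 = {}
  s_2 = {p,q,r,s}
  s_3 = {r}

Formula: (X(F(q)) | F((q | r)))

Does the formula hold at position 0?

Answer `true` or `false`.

Answer: true

Derivation:
s_0={p,q,r,s}: (X(F(q)) | F((q | r)))=True X(F(q))=True F(q)=True q=True F((q | r))=True (q | r)=True r=True
s_1={}: (X(F(q)) | F((q | r)))=True X(F(q))=True F(q)=True q=False F((q | r))=True (q | r)=False r=False
s_2={p,q,r,s}: (X(F(q)) | F((q | r)))=True X(F(q))=False F(q)=True q=True F((q | r))=True (q | r)=True r=True
s_3={r}: (X(F(q)) | F((q | r)))=True X(F(q))=False F(q)=False q=False F((q | r))=True (q | r)=True r=True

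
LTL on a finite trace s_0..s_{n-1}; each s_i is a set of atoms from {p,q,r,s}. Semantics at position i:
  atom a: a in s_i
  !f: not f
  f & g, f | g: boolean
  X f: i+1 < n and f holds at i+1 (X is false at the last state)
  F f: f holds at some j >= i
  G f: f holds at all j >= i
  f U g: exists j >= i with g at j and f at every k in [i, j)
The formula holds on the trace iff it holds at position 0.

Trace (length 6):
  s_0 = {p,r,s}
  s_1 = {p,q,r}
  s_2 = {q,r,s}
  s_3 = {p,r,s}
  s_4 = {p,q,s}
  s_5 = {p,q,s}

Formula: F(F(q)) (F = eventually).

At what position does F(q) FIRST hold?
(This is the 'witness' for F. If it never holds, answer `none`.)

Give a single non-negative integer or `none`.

s_0={p,r,s}: F(q)=True q=False
s_1={p,q,r}: F(q)=True q=True
s_2={q,r,s}: F(q)=True q=True
s_3={p,r,s}: F(q)=True q=False
s_4={p,q,s}: F(q)=True q=True
s_5={p,q,s}: F(q)=True q=True
F(F(q)) holds; first witness at position 0.

Answer: 0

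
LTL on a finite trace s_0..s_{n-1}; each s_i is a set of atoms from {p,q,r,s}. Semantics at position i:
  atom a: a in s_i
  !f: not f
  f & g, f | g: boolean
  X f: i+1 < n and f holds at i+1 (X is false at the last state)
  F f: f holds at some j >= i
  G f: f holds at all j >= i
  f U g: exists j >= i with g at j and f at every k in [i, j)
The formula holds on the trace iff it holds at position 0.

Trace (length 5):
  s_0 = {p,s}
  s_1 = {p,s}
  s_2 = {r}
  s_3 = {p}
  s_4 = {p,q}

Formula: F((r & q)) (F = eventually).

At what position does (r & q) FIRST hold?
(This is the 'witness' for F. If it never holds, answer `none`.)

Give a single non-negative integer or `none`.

s_0={p,s}: (r & q)=False r=False q=False
s_1={p,s}: (r & q)=False r=False q=False
s_2={r}: (r & q)=False r=True q=False
s_3={p}: (r & q)=False r=False q=False
s_4={p,q}: (r & q)=False r=False q=True
F((r & q)) does not hold (no witness exists).

Answer: none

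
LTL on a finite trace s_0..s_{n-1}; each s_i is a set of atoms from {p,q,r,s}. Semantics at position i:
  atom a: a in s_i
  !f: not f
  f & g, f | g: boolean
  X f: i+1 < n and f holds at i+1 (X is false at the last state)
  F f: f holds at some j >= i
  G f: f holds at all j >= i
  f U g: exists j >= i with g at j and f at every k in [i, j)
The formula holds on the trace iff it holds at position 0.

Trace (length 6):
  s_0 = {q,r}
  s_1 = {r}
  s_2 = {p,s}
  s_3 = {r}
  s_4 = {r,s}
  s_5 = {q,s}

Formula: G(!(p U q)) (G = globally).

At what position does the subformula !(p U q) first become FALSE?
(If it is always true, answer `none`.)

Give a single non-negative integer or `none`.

s_0={q,r}: !(p U q)=False (p U q)=True p=False q=True
s_1={r}: !(p U q)=True (p U q)=False p=False q=False
s_2={p,s}: !(p U q)=True (p U q)=False p=True q=False
s_3={r}: !(p U q)=True (p U q)=False p=False q=False
s_4={r,s}: !(p U q)=True (p U q)=False p=False q=False
s_5={q,s}: !(p U q)=False (p U q)=True p=False q=True
G(!(p U q)) holds globally = False
First violation at position 0.

Answer: 0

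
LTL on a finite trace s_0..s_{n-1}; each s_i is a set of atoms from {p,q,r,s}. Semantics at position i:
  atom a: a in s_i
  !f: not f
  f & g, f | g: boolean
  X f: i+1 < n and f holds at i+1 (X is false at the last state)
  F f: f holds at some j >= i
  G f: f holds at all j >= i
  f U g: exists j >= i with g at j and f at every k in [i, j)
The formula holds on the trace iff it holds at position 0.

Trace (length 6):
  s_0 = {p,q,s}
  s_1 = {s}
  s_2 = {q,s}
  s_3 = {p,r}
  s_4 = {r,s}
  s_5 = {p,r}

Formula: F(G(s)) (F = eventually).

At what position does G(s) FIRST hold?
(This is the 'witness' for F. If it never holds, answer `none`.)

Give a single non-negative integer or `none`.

Answer: none

Derivation:
s_0={p,q,s}: G(s)=False s=True
s_1={s}: G(s)=False s=True
s_2={q,s}: G(s)=False s=True
s_3={p,r}: G(s)=False s=False
s_4={r,s}: G(s)=False s=True
s_5={p,r}: G(s)=False s=False
F(G(s)) does not hold (no witness exists).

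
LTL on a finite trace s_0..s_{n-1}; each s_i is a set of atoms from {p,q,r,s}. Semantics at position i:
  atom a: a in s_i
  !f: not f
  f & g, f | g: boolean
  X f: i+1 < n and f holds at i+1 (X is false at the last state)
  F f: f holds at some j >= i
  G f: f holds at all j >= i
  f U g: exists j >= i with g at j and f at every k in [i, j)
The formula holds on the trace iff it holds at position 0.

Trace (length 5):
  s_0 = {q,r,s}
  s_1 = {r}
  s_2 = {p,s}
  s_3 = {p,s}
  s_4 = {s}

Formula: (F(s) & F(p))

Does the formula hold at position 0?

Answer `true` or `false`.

s_0={q,r,s}: (F(s) & F(p))=True F(s)=True s=True F(p)=True p=False
s_1={r}: (F(s) & F(p))=True F(s)=True s=False F(p)=True p=False
s_2={p,s}: (F(s) & F(p))=True F(s)=True s=True F(p)=True p=True
s_3={p,s}: (F(s) & F(p))=True F(s)=True s=True F(p)=True p=True
s_4={s}: (F(s) & F(p))=False F(s)=True s=True F(p)=False p=False

Answer: true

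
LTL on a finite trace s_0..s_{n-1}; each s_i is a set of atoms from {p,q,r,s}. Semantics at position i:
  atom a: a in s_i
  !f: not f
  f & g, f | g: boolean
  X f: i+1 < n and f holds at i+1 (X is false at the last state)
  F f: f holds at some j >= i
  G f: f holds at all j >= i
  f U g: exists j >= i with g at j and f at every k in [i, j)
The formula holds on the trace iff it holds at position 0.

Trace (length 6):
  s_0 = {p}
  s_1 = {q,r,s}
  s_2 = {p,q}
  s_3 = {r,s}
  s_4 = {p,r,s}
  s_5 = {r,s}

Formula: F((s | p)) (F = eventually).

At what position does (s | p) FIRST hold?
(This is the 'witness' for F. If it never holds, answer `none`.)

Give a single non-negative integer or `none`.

s_0={p}: (s | p)=True s=False p=True
s_1={q,r,s}: (s | p)=True s=True p=False
s_2={p,q}: (s | p)=True s=False p=True
s_3={r,s}: (s | p)=True s=True p=False
s_4={p,r,s}: (s | p)=True s=True p=True
s_5={r,s}: (s | p)=True s=True p=False
F((s | p)) holds; first witness at position 0.

Answer: 0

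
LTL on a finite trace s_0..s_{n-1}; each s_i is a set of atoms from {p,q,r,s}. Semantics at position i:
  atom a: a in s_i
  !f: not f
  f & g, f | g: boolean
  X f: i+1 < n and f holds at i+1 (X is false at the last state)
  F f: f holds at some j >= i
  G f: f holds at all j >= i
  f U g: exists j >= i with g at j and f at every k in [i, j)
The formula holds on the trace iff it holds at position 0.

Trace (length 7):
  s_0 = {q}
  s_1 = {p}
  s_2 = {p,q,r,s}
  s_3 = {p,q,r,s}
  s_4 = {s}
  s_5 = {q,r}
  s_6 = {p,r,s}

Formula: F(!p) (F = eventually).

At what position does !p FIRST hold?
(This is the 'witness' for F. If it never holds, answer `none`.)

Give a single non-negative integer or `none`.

s_0={q}: !p=True p=False
s_1={p}: !p=False p=True
s_2={p,q,r,s}: !p=False p=True
s_3={p,q,r,s}: !p=False p=True
s_4={s}: !p=True p=False
s_5={q,r}: !p=True p=False
s_6={p,r,s}: !p=False p=True
F(!p) holds; first witness at position 0.

Answer: 0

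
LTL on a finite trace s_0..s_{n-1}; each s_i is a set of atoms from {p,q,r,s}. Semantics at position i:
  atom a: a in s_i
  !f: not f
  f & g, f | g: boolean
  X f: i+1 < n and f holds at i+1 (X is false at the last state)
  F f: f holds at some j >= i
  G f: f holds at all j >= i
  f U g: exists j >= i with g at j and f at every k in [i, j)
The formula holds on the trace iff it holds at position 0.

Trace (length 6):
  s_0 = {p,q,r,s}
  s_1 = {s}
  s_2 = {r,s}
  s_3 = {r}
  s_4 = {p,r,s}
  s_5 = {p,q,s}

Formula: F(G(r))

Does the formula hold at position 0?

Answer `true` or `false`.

s_0={p,q,r,s}: F(G(r))=False G(r)=False r=True
s_1={s}: F(G(r))=False G(r)=False r=False
s_2={r,s}: F(G(r))=False G(r)=False r=True
s_3={r}: F(G(r))=False G(r)=False r=True
s_4={p,r,s}: F(G(r))=False G(r)=False r=True
s_5={p,q,s}: F(G(r))=False G(r)=False r=False

Answer: false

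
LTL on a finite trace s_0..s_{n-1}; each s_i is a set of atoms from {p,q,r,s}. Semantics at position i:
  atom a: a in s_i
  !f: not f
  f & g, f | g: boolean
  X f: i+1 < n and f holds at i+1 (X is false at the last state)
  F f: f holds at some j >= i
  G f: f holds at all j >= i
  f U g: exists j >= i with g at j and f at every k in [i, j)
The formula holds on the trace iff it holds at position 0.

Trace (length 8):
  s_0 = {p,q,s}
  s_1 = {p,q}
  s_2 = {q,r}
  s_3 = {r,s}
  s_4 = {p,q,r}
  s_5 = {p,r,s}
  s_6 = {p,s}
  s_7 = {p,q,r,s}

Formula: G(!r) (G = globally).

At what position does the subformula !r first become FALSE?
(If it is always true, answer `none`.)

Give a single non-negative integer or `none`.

Answer: 2

Derivation:
s_0={p,q,s}: !r=True r=False
s_1={p,q}: !r=True r=False
s_2={q,r}: !r=False r=True
s_3={r,s}: !r=False r=True
s_4={p,q,r}: !r=False r=True
s_5={p,r,s}: !r=False r=True
s_6={p,s}: !r=True r=False
s_7={p,q,r,s}: !r=False r=True
G(!r) holds globally = False
First violation at position 2.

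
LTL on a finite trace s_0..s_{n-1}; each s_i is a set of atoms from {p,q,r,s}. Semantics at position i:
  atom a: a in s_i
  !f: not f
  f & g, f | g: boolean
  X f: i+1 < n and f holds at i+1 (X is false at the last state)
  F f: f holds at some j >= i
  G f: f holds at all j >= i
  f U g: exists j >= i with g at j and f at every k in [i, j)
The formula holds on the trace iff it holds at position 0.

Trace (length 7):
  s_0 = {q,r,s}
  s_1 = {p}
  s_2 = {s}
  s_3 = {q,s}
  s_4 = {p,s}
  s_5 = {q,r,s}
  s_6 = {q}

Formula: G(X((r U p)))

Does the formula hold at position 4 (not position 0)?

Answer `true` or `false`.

Answer: false

Derivation:
s_0={q,r,s}: G(X((r U p)))=False X((r U p))=True (r U p)=True r=True p=False
s_1={p}: G(X((r U p)))=False X((r U p))=False (r U p)=True r=False p=True
s_2={s}: G(X((r U p)))=False X((r U p))=False (r U p)=False r=False p=False
s_3={q,s}: G(X((r U p)))=False X((r U p))=True (r U p)=False r=False p=False
s_4={p,s}: G(X((r U p)))=False X((r U p))=False (r U p)=True r=False p=True
s_5={q,r,s}: G(X((r U p)))=False X((r U p))=False (r U p)=False r=True p=False
s_6={q}: G(X((r U p)))=False X((r U p))=False (r U p)=False r=False p=False
Evaluating at position 4: result = False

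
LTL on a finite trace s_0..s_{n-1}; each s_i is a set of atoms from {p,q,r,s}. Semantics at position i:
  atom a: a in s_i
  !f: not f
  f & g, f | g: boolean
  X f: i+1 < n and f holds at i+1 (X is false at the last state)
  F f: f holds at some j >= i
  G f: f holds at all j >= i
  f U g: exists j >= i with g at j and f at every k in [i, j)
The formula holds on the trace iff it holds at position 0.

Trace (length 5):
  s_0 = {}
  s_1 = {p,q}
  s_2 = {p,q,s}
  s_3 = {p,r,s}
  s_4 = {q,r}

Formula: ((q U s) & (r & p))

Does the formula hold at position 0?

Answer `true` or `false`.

Answer: false

Derivation:
s_0={}: ((q U s) & (r & p))=False (q U s)=False q=False s=False (r & p)=False r=False p=False
s_1={p,q}: ((q U s) & (r & p))=False (q U s)=True q=True s=False (r & p)=False r=False p=True
s_2={p,q,s}: ((q U s) & (r & p))=False (q U s)=True q=True s=True (r & p)=False r=False p=True
s_3={p,r,s}: ((q U s) & (r & p))=True (q U s)=True q=False s=True (r & p)=True r=True p=True
s_4={q,r}: ((q U s) & (r & p))=False (q U s)=False q=True s=False (r & p)=False r=True p=False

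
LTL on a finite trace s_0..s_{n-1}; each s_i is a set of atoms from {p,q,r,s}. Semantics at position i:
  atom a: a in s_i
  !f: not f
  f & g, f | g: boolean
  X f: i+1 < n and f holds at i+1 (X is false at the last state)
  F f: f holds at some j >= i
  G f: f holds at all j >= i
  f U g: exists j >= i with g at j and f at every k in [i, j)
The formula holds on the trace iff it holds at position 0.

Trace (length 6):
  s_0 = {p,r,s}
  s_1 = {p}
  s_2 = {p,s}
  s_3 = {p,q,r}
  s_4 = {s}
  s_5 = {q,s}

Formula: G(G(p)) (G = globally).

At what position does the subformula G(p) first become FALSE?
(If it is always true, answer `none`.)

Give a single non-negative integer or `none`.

s_0={p,r,s}: G(p)=False p=True
s_1={p}: G(p)=False p=True
s_2={p,s}: G(p)=False p=True
s_3={p,q,r}: G(p)=False p=True
s_4={s}: G(p)=False p=False
s_5={q,s}: G(p)=False p=False
G(G(p)) holds globally = False
First violation at position 0.

Answer: 0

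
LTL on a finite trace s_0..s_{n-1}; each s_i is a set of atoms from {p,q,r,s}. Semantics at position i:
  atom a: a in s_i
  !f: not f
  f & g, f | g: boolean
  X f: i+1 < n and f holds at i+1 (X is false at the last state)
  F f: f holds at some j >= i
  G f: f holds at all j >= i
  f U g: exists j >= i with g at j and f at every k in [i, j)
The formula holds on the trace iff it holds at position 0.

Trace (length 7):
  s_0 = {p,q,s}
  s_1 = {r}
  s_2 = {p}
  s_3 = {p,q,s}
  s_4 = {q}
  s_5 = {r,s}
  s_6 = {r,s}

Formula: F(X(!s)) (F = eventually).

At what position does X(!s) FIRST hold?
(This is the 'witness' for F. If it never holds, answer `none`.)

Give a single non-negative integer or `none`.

s_0={p,q,s}: X(!s)=True !s=False s=True
s_1={r}: X(!s)=True !s=True s=False
s_2={p}: X(!s)=False !s=True s=False
s_3={p,q,s}: X(!s)=True !s=False s=True
s_4={q}: X(!s)=False !s=True s=False
s_5={r,s}: X(!s)=False !s=False s=True
s_6={r,s}: X(!s)=False !s=False s=True
F(X(!s)) holds; first witness at position 0.

Answer: 0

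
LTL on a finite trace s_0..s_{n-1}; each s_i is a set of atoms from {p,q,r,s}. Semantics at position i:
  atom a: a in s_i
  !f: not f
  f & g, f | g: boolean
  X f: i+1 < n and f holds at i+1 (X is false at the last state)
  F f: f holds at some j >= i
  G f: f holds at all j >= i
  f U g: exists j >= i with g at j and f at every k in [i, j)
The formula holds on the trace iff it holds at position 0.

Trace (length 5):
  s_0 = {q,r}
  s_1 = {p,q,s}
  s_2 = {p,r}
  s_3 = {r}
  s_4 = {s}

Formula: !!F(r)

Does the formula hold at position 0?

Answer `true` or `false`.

s_0={q,r}: !!F(r)=True !F(r)=False F(r)=True r=True
s_1={p,q,s}: !!F(r)=True !F(r)=False F(r)=True r=False
s_2={p,r}: !!F(r)=True !F(r)=False F(r)=True r=True
s_3={r}: !!F(r)=True !F(r)=False F(r)=True r=True
s_4={s}: !!F(r)=False !F(r)=True F(r)=False r=False

Answer: true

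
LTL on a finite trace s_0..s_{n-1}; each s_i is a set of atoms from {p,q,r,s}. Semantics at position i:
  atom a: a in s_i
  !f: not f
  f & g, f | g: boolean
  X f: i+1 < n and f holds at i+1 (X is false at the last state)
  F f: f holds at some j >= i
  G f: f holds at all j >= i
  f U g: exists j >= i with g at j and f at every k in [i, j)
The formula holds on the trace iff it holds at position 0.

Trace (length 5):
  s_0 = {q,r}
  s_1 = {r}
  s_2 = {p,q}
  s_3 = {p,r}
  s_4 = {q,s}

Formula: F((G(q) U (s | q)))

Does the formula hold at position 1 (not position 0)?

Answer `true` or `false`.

s_0={q,r}: F((G(q) U (s | q)))=True (G(q) U (s | q))=True G(q)=False q=True (s | q)=True s=False
s_1={r}: F((G(q) U (s | q)))=True (G(q) U (s | q))=False G(q)=False q=False (s | q)=False s=False
s_2={p,q}: F((G(q) U (s | q)))=True (G(q) U (s | q))=True G(q)=False q=True (s | q)=True s=False
s_3={p,r}: F((G(q) U (s | q)))=True (G(q) U (s | q))=False G(q)=False q=False (s | q)=False s=False
s_4={q,s}: F((G(q) U (s | q)))=True (G(q) U (s | q))=True G(q)=True q=True (s | q)=True s=True
Evaluating at position 1: result = True

Answer: true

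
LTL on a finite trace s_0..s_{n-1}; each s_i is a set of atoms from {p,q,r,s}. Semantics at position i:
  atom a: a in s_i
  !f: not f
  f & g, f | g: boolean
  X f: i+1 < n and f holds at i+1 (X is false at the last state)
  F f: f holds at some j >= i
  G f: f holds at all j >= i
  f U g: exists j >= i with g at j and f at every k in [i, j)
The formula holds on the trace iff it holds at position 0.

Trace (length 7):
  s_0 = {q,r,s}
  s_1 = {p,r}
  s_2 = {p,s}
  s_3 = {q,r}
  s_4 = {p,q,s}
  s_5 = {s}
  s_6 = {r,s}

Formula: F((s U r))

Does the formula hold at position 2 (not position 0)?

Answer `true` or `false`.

Answer: true

Derivation:
s_0={q,r,s}: F((s U r))=True (s U r)=True s=True r=True
s_1={p,r}: F((s U r))=True (s U r)=True s=False r=True
s_2={p,s}: F((s U r))=True (s U r)=True s=True r=False
s_3={q,r}: F((s U r))=True (s U r)=True s=False r=True
s_4={p,q,s}: F((s U r))=True (s U r)=True s=True r=False
s_5={s}: F((s U r))=True (s U r)=True s=True r=False
s_6={r,s}: F((s U r))=True (s U r)=True s=True r=True
Evaluating at position 2: result = True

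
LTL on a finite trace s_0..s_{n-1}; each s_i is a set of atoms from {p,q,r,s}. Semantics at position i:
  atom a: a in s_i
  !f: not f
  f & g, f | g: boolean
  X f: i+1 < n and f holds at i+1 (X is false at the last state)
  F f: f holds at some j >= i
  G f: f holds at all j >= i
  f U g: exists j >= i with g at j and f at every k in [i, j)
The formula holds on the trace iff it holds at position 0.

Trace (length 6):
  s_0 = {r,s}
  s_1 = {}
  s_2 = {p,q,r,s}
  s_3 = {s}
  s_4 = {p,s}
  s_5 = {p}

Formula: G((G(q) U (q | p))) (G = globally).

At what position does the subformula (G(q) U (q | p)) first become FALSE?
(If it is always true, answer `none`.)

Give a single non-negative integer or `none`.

s_0={r,s}: (G(q) U (q | p))=False G(q)=False q=False (q | p)=False p=False
s_1={}: (G(q) U (q | p))=False G(q)=False q=False (q | p)=False p=False
s_2={p,q,r,s}: (G(q) U (q | p))=True G(q)=False q=True (q | p)=True p=True
s_3={s}: (G(q) U (q | p))=False G(q)=False q=False (q | p)=False p=False
s_4={p,s}: (G(q) U (q | p))=True G(q)=False q=False (q | p)=True p=True
s_5={p}: (G(q) U (q | p))=True G(q)=False q=False (q | p)=True p=True
G((G(q) U (q | p))) holds globally = False
First violation at position 0.

Answer: 0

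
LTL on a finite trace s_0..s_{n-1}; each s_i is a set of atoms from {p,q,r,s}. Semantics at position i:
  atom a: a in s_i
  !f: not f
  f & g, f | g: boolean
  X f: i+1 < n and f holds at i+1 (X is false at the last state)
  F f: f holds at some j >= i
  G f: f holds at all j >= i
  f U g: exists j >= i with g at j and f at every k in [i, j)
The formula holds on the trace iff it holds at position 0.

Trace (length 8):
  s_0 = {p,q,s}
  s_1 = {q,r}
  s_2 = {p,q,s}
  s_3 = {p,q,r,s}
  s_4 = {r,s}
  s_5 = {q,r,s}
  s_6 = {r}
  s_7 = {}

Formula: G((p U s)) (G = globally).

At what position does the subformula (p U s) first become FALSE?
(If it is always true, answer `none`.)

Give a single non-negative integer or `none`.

s_0={p,q,s}: (p U s)=True p=True s=True
s_1={q,r}: (p U s)=False p=False s=False
s_2={p,q,s}: (p U s)=True p=True s=True
s_3={p,q,r,s}: (p U s)=True p=True s=True
s_4={r,s}: (p U s)=True p=False s=True
s_5={q,r,s}: (p U s)=True p=False s=True
s_6={r}: (p U s)=False p=False s=False
s_7={}: (p U s)=False p=False s=False
G((p U s)) holds globally = False
First violation at position 1.

Answer: 1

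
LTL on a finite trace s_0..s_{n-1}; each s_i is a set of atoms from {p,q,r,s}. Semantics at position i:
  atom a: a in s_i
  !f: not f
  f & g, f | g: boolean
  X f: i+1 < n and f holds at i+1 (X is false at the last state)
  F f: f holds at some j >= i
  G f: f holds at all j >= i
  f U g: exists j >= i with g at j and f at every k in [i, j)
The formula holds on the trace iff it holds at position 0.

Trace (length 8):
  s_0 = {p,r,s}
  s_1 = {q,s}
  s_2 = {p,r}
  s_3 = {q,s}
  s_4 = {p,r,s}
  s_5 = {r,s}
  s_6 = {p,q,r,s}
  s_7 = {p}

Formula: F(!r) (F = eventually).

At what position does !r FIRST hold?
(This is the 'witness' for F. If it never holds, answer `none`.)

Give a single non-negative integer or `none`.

s_0={p,r,s}: !r=False r=True
s_1={q,s}: !r=True r=False
s_2={p,r}: !r=False r=True
s_3={q,s}: !r=True r=False
s_4={p,r,s}: !r=False r=True
s_5={r,s}: !r=False r=True
s_6={p,q,r,s}: !r=False r=True
s_7={p}: !r=True r=False
F(!r) holds; first witness at position 1.

Answer: 1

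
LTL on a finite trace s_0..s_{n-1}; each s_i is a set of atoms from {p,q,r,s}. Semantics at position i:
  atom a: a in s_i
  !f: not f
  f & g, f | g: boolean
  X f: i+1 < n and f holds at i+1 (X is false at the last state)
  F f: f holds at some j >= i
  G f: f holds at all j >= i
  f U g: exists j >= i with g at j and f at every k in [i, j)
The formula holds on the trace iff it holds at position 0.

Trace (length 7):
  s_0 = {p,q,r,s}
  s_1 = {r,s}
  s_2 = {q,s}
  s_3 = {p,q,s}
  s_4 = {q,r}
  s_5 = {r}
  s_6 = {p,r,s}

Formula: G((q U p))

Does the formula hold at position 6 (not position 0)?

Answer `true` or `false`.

s_0={p,q,r,s}: G((q U p))=False (q U p)=True q=True p=True
s_1={r,s}: G((q U p))=False (q U p)=False q=False p=False
s_2={q,s}: G((q U p))=False (q U p)=True q=True p=False
s_3={p,q,s}: G((q U p))=False (q U p)=True q=True p=True
s_4={q,r}: G((q U p))=False (q U p)=False q=True p=False
s_5={r}: G((q U p))=False (q U p)=False q=False p=False
s_6={p,r,s}: G((q U p))=True (q U p)=True q=False p=True
Evaluating at position 6: result = True

Answer: true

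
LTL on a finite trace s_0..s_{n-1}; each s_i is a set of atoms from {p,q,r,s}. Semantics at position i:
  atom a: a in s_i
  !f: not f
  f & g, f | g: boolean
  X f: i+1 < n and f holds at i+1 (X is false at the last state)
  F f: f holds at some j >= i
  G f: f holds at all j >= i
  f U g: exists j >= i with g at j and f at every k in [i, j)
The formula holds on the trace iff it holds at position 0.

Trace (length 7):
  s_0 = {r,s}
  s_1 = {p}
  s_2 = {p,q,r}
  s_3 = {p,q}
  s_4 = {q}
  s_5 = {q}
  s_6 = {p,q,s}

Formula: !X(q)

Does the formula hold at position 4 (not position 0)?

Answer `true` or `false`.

Answer: false

Derivation:
s_0={r,s}: !X(q)=True X(q)=False q=False
s_1={p}: !X(q)=False X(q)=True q=False
s_2={p,q,r}: !X(q)=False X(q)=True q=True
s_3={p,q}: !X(q)=False X(q)=True q=True
s_4={q}: !X(q)=False X(q)=True q=True
s_5={q}: !X(q)=False X(q)=True q=True
s_6={p,q,s}: !X(q)=True X(q)=False q=True
Evaluating at position 4: result = False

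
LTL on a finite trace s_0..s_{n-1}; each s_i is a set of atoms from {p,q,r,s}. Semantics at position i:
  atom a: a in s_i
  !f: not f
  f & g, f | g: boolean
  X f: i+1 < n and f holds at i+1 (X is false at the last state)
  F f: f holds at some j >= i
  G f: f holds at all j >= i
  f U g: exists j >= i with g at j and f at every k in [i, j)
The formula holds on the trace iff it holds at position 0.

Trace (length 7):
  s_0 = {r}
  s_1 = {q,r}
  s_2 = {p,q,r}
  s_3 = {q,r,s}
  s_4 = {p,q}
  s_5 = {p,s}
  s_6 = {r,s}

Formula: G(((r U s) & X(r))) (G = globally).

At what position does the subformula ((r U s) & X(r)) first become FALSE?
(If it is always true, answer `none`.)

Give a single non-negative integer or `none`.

Answer: 3

Derivation:
s_0={r}: ((r U s) & X(r))=True (r U s)=True r=True s=False X(r)=True
s_1={q,r}: ((r U s) & X(r))=True (r U s)=True r=True s=False X(r)=True
s_2={p,q,r}: ((r U s) & X(r))=True (r U s)=True r=True s=False X(r)=True
s_3={q,r,s}: ((r U s) & X(r))=False (r U s)=True r=True s=True X(r)=False
s_4={p,q}: ((r U s) & X(r))=False (r U s)=False r=False s=False X(r)=False
s_5={p,s}: ((r U s) & X(r))=True (r U s)=True r=False s=True X(r)=True
s_6={r,s}: ((r U s) & X(r))=False (r U s)=True r=True s=True X(r)=False
G(((r U s) & X(r))) holds globally = False
First violation at position 3.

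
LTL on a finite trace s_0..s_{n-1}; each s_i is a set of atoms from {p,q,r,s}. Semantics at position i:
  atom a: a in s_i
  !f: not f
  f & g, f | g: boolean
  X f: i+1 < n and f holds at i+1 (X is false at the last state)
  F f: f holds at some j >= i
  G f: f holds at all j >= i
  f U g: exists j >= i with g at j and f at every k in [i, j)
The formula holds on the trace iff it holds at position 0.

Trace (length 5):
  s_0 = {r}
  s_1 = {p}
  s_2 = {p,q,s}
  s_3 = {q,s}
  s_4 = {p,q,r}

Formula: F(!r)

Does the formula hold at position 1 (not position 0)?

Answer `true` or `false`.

s_0={r}: F(!r)=True !r=False r=True
s_1={p}: F(!r)=True !r=True r=False
s_2={p,q,s}: F(!r)=True !r=True r=False
s_3={q,s}: F(!r)=True !r=True r=False
s_4={p,q,r}: F(!r)=False !r=False r=True
Evaluating at position 1: result = True

Answer: true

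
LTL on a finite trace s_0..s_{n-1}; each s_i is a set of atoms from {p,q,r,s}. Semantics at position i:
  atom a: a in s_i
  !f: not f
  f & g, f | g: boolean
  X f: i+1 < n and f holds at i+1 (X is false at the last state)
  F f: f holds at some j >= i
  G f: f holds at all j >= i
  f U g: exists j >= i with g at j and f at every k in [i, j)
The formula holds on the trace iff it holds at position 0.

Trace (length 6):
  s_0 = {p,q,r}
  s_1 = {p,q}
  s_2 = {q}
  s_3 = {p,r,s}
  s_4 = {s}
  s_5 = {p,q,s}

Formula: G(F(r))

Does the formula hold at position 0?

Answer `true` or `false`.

s_0={p,q,r}: G(F(r))=False F(r)=True r=True
s_1={p,q}: G(F(r))=False F(r)=True r=False
s_2={q}: G(F(r))=False F(r)=True r=False
s_3={p,r,s}: G(F(r))=False F(r)=True r=True
s_4={s}: G(F(r))=False F(r)=False r=False
s_5={p,q,s}: G(F(r))=False F(r)=False r=False

Answer: false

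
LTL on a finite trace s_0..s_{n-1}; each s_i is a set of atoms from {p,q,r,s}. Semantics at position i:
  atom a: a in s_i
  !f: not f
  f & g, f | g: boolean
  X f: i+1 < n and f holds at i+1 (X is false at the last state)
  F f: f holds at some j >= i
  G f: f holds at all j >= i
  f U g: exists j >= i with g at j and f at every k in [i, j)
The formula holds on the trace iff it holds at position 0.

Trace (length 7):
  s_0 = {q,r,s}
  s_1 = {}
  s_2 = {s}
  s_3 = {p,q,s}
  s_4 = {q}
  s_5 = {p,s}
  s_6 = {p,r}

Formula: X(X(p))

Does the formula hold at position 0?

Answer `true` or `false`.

Answer: false

Derivation:
s_0={q,r,s}: X(X(p))=False X(p)=False p=False
s_1={}: X(X(p))=True X(p)=False p=False
s_2={s}: X(X(p))=False X(p)=True p=False
s_3={p,q,s}: X(X(p))=True X(p)=False p=True
s_4={q}: X(X(p))=True X(p)=True p=False
s_5={p,s}: X(X(p))=False X(p)=True p=True
s_6={p,r}: X(X(p))=False X(p)=False p=True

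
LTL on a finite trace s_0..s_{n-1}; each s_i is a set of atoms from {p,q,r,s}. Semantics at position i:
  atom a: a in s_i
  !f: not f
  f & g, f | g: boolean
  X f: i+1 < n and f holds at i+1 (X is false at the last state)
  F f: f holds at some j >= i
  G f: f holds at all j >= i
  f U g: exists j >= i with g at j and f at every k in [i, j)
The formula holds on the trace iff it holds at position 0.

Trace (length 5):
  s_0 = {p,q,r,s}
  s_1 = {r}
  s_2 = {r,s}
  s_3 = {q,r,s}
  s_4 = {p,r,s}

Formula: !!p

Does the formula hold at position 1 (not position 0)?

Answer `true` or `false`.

s_0={p,q,r,s}: !!p=True !p=False p=True
s_1={r}: !!p=False !p=True p=False
s_2={r,s}: !!p=False !p=True p=False
s_3={q,r,s}: !!p=False !p=True p=False
s_4={p,r,s}: !!p=True !p=False p=True
Evaluating at position 1: result = False

Answer: false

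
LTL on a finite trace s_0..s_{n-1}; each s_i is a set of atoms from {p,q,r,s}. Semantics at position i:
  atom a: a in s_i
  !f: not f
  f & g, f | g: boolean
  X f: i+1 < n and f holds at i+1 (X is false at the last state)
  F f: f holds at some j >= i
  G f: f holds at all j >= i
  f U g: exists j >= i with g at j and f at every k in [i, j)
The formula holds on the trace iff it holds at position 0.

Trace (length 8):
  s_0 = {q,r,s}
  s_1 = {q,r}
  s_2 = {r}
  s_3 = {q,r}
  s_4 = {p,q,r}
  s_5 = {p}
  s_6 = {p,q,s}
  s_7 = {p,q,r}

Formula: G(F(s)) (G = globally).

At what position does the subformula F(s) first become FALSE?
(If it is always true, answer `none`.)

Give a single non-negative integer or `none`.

Answer: 7

Derivation:
s_0={q,r,s}: F(s)=True s=True
s_1={q,r}: F(s)=True s=False
s_2={r}: F(s)=True s=False
s_3={q,r}: F(s)=True s=False
s_4={p,q,r}: F(s)=True s=False
s_5={p}: F(s)=True s=False
s_6={p,q,s}: F(s)=True s=True
s_7={p,q,r}: F(s)=False s=False
G(F(s)) holds globally = False
First violation at position 7.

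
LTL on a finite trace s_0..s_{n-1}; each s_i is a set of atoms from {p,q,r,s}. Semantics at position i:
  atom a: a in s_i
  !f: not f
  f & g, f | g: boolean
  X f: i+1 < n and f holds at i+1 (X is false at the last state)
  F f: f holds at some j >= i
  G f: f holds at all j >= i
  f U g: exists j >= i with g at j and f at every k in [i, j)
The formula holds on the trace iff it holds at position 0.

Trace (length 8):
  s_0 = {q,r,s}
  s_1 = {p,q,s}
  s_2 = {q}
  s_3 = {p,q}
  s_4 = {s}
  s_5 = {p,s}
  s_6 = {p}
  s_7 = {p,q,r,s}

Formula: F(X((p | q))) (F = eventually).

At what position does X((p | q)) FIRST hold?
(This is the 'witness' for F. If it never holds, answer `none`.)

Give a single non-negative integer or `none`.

Answer: 0

Derivation:
s_0={q,r,s}: X((p | q))=True (p | q)=True p=False q=True
s_1={p,q,s}: X((p | q))=True (p | q)=True p=True q=True
s_2={q}: X((p | q))=True (p | q)=True p=False q=True
s_3={p,q}: X((p | q))=False (p | q)=True p=True q=True
s_4={s}: X((p | q))=True (p | q)=False p=False q=False
s_5={p,s}: X((p | q))=True (p | q)=True p=True q=False
s_6={p}: X((p | q))=True (p | q)=True p=True q=False
s_7={p,q,r,s}: X((p | q))=False (p | q)=True p=True q=True
F(X((p | q))) holds; first witness at position 0.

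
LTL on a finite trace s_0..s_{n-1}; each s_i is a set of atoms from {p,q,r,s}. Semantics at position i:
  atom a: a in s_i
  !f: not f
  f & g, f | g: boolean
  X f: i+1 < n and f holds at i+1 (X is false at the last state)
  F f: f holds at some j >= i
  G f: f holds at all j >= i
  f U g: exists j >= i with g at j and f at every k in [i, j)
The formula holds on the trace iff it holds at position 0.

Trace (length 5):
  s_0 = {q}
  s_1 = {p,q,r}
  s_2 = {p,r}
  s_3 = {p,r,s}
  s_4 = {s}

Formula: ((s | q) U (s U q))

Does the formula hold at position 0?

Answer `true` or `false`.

s_0={q}: ((s | q) U (s U q))=True (s | q)=True s=False q=True (s U q)=True
s_1={p,q,r}: ((s | q) U (s U q))=True (s | q)=True s=False q=True (s U q)=True
s_2={p,r}: ((s | q) U (s U q))=False (s | q)=False s=False q=False (s U q)=False
s_3={p,r,s}: ((s | q) U (s U q))=False (s | q)=True s=True q=False (s U q)=False
s_4={s}: ((s | q) U (s U q))=False (s | q)=True s=True q=False (s U q)=False

Answer: true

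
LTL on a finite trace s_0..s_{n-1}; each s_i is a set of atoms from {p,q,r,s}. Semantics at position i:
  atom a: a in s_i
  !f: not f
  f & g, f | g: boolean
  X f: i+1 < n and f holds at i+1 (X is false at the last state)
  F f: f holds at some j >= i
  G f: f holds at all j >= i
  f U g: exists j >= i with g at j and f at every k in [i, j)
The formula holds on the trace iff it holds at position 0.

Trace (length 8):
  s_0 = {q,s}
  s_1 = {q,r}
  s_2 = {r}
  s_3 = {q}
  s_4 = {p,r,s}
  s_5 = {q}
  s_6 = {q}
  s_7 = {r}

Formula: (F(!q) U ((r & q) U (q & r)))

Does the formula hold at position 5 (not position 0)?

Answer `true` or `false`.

s_0={q,s}: (F(!q) U ((r & q) U (q & r)))=True F(!q)=True !q=False q=True ((r & q) U (q & r))=False (r & q)=False r=False (q & r)=False
s_1={q,r}: (F(!q) U ((r & q) U (q & r)))=True F(!q)=True !q=False q=True ((r & q) U (q & r))=True (r & q)=True r=True (q & r)=True
s_2={r}: (F(!q) U ((r & q) U (q & r)))=False F(!q)=True !q=True q=False ((r & q) U (q & r))=False (r & q)=False r=True (q & r)=False
s_3={q}: (F(!q) U ((r & q) U (q & r)))=False F(!q)=True !q=False q=True ((r & q) U (q & r))=False (r & q)=False r=False (q & r)=False
s_4={p,r,s}: (F(!q) U ((r & q) U (q & r)))=False F(!q)=True !q=True q=False ((r & q) U (q & r))=False (r & q)=False r=True (q & r)=False
s_5={q}: (F(!q) U ((r & q) U (q & r)))=False F(!q)=True !q=False q=True ((r & q) U (q & r))=False (r & q)=False r=False (q & r)=False
s_6={q}: (F(!q) U ((r & q) U (q & r)))=False F(!q)=True !q=False q=True ((r & q) U (q & r))=False (r & q)=False r=False (q & r)=False
s_7={r}: (F(!q) U ((r & q) U (q & r)))=False F(!q)=True !q=True q=False ((r & q) U (q & r))=False (r & q)=False r=True (q & r)=False
Evaluating at position 5: result = False

Answer: false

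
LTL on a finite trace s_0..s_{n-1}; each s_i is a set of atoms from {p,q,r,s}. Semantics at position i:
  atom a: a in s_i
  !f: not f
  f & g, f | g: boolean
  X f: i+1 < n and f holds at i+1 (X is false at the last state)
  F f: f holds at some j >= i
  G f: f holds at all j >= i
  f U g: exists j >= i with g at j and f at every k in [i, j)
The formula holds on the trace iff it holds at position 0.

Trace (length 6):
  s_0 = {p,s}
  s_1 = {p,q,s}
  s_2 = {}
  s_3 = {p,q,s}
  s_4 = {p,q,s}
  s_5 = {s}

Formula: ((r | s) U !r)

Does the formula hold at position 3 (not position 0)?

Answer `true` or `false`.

Answer: true

Derivation:
s_0={p,s}: ((r | s) U !r)=True (r | s)=True r=False s=True !r=True
s_1={p,q,s}: ((r | s) U !r)=True (r | s)=True r=False s=True !r=True
s_2={}: ((r | s) U !r)=True (r | s)=False r=False s=False !r=True
s_3={p,q,s}: ((r | s) U !r)=True (r | s)=True r=False s=True !r=True
s_4={p,q,s}: ((r | s) U !r)=True (r | s)=True r=False s=True !r=True
s_5={s}: ((r | s) U !r)=True (r | s)=True r=False s=True !r=True
Evaluating at position 3: result = True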